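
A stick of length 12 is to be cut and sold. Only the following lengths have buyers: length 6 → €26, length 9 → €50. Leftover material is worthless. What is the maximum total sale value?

52

Consider every possible first cut. r[k] is the best of p[i]+r[k−i] over all sellable i≤k.
r[1] = 0
r[2] = 0
r[3] = 0
r[4] = 0
r[5] = 0
r[6] = 26
r[7] = 26
r[8] = 26
r[9] = 50
r[10] = 50
r[11] = 50
r[12] = 52  (first piece 6, then r[6]=26)
One optimal cutting: 6 + 6 → €52.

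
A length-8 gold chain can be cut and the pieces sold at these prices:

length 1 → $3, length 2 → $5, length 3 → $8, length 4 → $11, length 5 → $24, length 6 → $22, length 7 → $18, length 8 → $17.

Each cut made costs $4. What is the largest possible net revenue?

28

Consider every possible first cut. net[k] is the best of p[i]+net[k−i] over all sellable i≤k, charging 4 whenever i<k.
net[1] = 3
net[2] = max(3+3-4, 5+0) = 5
net[3] = max(3+5-4, 5+3-4, 8+0) = 8
net[4] = max(3+8-4, 5+5-4, 8+3-4, 11+0) = 11
net[5] = max(3+11-4, 5+8-4, 8+5-4, 11+3-4, 24+0) = 24
net[6] = max(3+24-4, 5+11-4, 8+8-4, 11+5-4, 24+3-4, 22+0) = 23
net[7] = max(3+23-4, 5+24-4, 8+11-4, …, 22+3-4, 18+0) = 25
net[8] = max(3+25-4, 5+23-4, 8+24-4, …, 18+3-4, 17+0) = 28
One optimal plan: pieces 5 + 3 (1 cut) → $32 − $4 = $28.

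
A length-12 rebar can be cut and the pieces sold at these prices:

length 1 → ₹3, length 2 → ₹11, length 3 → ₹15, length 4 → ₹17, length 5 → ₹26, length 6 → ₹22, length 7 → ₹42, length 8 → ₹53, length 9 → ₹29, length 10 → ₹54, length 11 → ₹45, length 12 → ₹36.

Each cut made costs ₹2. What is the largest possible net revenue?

71

Consider every possible first cut. v[k] is the best of p[i]+v[k−i] over all sellable i≤k, charging 2 whenever i<k.
v[1] = 3
v[2] = 11
v[3] = 15
v[4] = 20  (first piece 2, then v[2]=11)
v[5] = 26
v[6] = 29  (first piece 2, then v[4]=20)
v[7] = 42
v[8] = 53
v[9] = 54  (first piece 1, then v[8]=53)
v[10] = 62  (first piece 2, then v[8]=53)
v[11] = 66  (first piece 3, then v[8]=53)
v[12] = 71  (first piece 2, then v[10]=62)
One optimal plan: pieces 8 + 2 + 2 (2 cuts) → ₹75 − ₹4 = ₹71.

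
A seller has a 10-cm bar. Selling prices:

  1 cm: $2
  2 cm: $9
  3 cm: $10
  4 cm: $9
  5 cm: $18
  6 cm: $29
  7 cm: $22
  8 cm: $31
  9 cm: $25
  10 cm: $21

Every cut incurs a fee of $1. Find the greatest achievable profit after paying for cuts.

Let r[k] be the best obtainable value from length k. For each k, try every first piece i and keep the best of price[i] + r[k−i] minus the 1 cut fee when i<k.
r[1] = 2
r[2] = max(2+2-1, 9+0) = 9
r[3] = max(2+9-1, 9+2-1, 10+0) = 10
r[4] = max(2+10-1, 9+9-1, 10+2-1, 9+0) = 17
r[5] = max(2+17-1, 9+10-1, 10+9-1, 9+2-1, 18+0) = 18
r[6] = max(2+18-1, 9+17-1, 10+10-1, 9+9-1, 18+2-1, 29+0) = 29
r[7] = max(2+29-1, 9+18-1, 10+17-1, …, 29+2-1, 22+0) = 30
r[8] = max(2+30-1, 9+29-1, 10+18-1, …, 22+2-1, 31+0) = 37
r[9] = max(2+37-1, 9+30-1, 10+29-1, …, 31+2-1, 25+0) = 38
r[10] = max(2+38-1, 9+37-1, 10+30-1, …, 25+2-1, 21+0) = 45
One optimal plan: pieces 6 + 2 + 2 (2 cuts) → $47 − $2 = $45.

45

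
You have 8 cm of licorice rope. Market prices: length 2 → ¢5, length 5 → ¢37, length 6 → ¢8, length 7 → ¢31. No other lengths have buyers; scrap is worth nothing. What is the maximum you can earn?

Build best[k] bottom-up: best[k] = max over allowed piece i of (p[i] + best[k−i]).
best[1] = 0
best[2] = 5
best[3] = 5
best[4] = 10  (first piece 2, then best[2]=5)
best[5] = 37
best[6] = 37
best[7] = 42  (first piece 2, then best[5]=37)
best[8] = 42
One optimal cutting: pieces 5 + 2 with 1 cm of scrap → ¢42.

42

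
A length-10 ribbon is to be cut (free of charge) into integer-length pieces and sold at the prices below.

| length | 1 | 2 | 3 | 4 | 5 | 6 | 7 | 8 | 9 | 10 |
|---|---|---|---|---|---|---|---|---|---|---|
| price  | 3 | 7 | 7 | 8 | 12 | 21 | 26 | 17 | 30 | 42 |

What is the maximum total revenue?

Build best[k] bottom-up: best[k] = max over allowed piece i of (p[i] + best[k−i]).
best[1] = 3
best[2] = max(3+3, 7+0) = 7
best[3] = max(3+7, 7+3, 7+0) = 10
best[4] = max(3+10, 7+7, 7+3, 8+0) = 14
best[5] = max(3+14, 7+10, 7+7, 8+3, 12+0) = 17
best[6] = max(3+17, 7+14, 7+10, 8+7, 12+3, 21+0) = 21
best[7] = max(3+21, 7+17, 7+14, …, 21+3, 26+0) = 26
best[8] = max(3+26, 7+21, 7+17, …, 26+3, 17+0) = 29
best[9] = max(3+29, 7+26, 7+21, …, 17+3, 30+0) = 33
best[10] = max(3+33, 7+29, 7+26, …, 30+3, 42+0) = 42
Best is to sell the whole 10-inch piece uncut for ¢42.

42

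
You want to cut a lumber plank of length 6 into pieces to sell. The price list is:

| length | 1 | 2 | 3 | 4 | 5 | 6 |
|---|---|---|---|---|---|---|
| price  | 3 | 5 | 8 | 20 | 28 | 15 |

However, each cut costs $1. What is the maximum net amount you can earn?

Let net[k] be the best obtainable value from length k. For each k, try every first piece i and keep the best of price[i] + net[k−i] minus the 1 cut fee when i<k.
net[1] = 3
net[2] = 5  (first piece 1, then net[1]=3)
net[3] = 8
net[4] = 20
net[5] = 28
net[6] = 30  (first piece 1, then net[5]=28)
One optimal plan: pieces 5 + 1 (1 cut) → $31 − $1 = $30.

30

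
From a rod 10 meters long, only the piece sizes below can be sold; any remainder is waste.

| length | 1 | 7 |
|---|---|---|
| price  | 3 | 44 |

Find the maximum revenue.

Consider every possible first cut. f[k] is the best of p[i]+f[k−i] over all sellable i≤k.
f[1] = 3
f[2] = 6  (first piece 1, then f[1]=3)
f[3] = 9  (first piece 1, then f[2]=6)
f[4] = 12  (first piece 1, then f[3]=9)
f[5] = 15  (first piece 1, then f[4]=12)
f[6] = 18  (first piece 1, then f[5]=15)
f[7] = max(3+18, 44+0) = 44
f[8] = max(3+44, 44+3) = 47
f[9] = max(3+47, 44+6) = 50
f[10] = max(3+50, 44+9) = 53
One optimal cutting: 7 + 1 + 1 + 1 → €53.

53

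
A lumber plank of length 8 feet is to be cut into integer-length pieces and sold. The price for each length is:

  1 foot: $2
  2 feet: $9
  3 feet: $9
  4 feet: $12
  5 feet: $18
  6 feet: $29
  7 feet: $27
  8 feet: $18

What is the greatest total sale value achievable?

Build v[k] bottom-up: v[k] = max over allowed piece i of (p[i] + v[k−i]).
v[1] = 2
v[2] = max(2+2, 9+0) = 9
v[3] = max(2+9, 9+2, 9+0) = 11
v[4] = max(2+11, 9+9, 9+2, 12+0) = 18
v[5] = max(2+18, 9+11, 9+9, 12+2, 18+0) = 20
v[6] = max(2+20, 9+18, 9+11, 12+9, 18+2, 29+0) = 29
v[7] = max(2+29, 9+20, 9+18, …, 29+2, 27+0) = 31
v[8] = max(2+31, 9+29, 9+20, …, 27+2, 18+0) = 38
One optimal cutting: 6 + 2 → $29 + $9 = $38.

38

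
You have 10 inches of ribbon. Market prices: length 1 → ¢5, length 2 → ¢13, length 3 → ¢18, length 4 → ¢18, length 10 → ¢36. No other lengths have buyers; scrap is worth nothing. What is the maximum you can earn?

65

Consider every possible first cut. f[k] is the best of p[i]+f[k−i] over all sellable i≤k.
f[1] = 5
f[2] = 13
f[3] = 18  (first piece 1, then f[2]=13)
f[4] = 26  (first piece 2, then f[2]=13)
f[5] = 31  (first piece 1, then f[4]=26)
f[6] = 39  (first piece 2, then f[4]=26)
f[7] = 44  (first piece 1, then f[6]=39)
f[8] = 52  (first piece 2, then f[6]=39)
f[9] = 57  (first piece 1, then f[8]=52)
f[10] = 65  (first piece 2, then f[8]=52)
One optimal cutting: 2 + 2 + 2 + 2 + 2 → ¢65.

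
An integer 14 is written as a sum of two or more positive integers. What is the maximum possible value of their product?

162

Let m[k] be the best product for length k (with at least one cut). For each first piece i, the rest contributes max(k−i, m[k−i]).
Small cases: m[2]=1, m[3]=2, m[4]=4, m[5]=6, m[6]=9.
m[7] = 2*max(5,6) = 2*6 = 12
m[8] = 2*max(6,9) = 2*9 = 18
m[9] = 3*max(6,9) = 3*9 = 27
m[10] = 2*max(8,18) = 2*18 = 36
m[11] = 2*max(9,27) = 2*27 = 54
m[12] = 3*max(9,27) = 3*27 = 81
m[13] = 2*max(11,54) = 2*54 = 108
m[14] = 2*max(12,81) = 2*81 = 162
One optimal split: 3 + 3 + 3 + 3 + 2; product 3*3*3*3*2 = 162.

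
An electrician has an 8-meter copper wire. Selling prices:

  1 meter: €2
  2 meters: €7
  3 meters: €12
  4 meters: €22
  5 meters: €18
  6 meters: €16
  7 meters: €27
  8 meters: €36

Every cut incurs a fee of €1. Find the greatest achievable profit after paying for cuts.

43

Let net[k] be the best obtainable value from length k. For each k, try every first piece i and keep the best of price[i] + net[k−i] minus the 1 cut fee when i<k.
net[1] = 2
net[2] = 7
net[3] = 12
net[4] = 22
net[5] = 23  (first piece 1, then net[4]=22)
net[6] = 28  (first piece 2, then net[4]=22)
net[7] = 33  (first piece 3, then net[4]=22)
net[8] = 43  (first piece 4, then net[4]=22)
One optimal plan: pieces 4 + 4 (1 cut) → €44 − €1 = €43.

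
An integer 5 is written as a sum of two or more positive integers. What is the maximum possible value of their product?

6

Fill P[k] for k=2..5: at each k try every first piece i and multiply by the better of (k−i) uncut or P[k−i].
P[2] = 1·max(1,0) = 1·1 = 1
P[3] = max(1·2, 2·1) = 2
P[4] = max(1·3, 2·2, 3·1) = 4
P[5] = max(1·4, 2·3, 3·2, 4·1) = 6
One optimal split: 3 + 2; product 3·2 = 6.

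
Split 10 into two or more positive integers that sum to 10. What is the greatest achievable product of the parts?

Define f[k] = max over 1≤i<k of i · max(k−i, f[k−i]); the inner max lets the remainder stay uncut if that's better.
Small cases: f[2]=1, f[3]=2, f[4]=4, f[5]=6.
f[6] = max(1×6, 2×4, 3×3, 4×2, 5×1) = 9
f[7] = max(1×9, 2×6, 3×4, 4×3, 5×2, 6×1) = 12
f[8] = max(1×12, 2×9, 3×6, …, 6×2, 7×1) = 18
f[9] = max(1×18, 2×12, 3×9, …, 7×2, 8×1) = 27
f[10] = max(1×27, 2×18, 3×12, …, 8×2, 9×1) = 36
One optimal split: 3 + 3 + 2 + 2; product 3×3×2×2 = 36.

36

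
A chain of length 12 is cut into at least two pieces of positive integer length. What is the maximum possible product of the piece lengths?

81

Fill P[k] for k=2..12: at each k try every first piece i and multiply by the better of (k−i) uncut or P[k−i].
Small cases: P[2]=1, P[3]=2, P[4]=4.
P[5] = max(1·4, 2·3, 3·2, 4·1) = 6
P[6] = max(1·6, 2·4, 3·3, 4·2, 5·1) = 9
P[7] = max(1·9, 2·6, 3·4, 4·3, 5·2, 6·1) = 12
P[8] = max(1·12, 2·9, 3·6, …, 6·2, 7·1) = 18
P[9] = max(1·18, 2·12, 3·9, …, 7·2, 8·1) = 27
P[10] = max(1·27, 2·18, 3·12, …, 8·2, 9·1) = 36
P[11] = max(1·36, 2·27, 3·18, …, 9·2, 10·1) = 54
P[12] = max(1·54, 2·36, 3·27, …, 10·2, 11·1) = 81
One optimal split: 3 + 3 + 3 + 3; product 3·3·3·3 = 81.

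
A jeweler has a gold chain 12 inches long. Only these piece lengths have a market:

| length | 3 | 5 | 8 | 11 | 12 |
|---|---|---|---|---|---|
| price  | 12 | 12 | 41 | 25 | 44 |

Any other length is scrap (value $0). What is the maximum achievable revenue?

Build r[k] bottom-up: r[k] = max over allowed piece i of (p[i] + r[k−i]).
r[1] = 0
r[2] = 0
r[3] = 12
r[4] = 12
r[5] = max(12+0, 12+0) = 12
r[6] = max(12+12, 12+0) = 24
r[7] = max(12+12, 12+0) = 24
r[8] = max(12+12, 12+12, 41+0) = 41
r[9] = max(12+24, 12+12, 41+0) = 41
r[10] = max(12+24, 12+12, 41+0) = 41
r[11] = max(12+41, 12+24, 41+12, 25+0) = 53
r[12] = max(12+41, 12+24, 41+12, 25+0, 44+0) = 53
One optimal cutting: pieces 8 + 3 with 1 inch of scrap → $53.

53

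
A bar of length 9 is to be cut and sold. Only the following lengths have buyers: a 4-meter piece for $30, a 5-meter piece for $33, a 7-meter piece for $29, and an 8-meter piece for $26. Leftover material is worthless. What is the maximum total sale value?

Build f[k] bottom-up: f[k] = max over allowed piece i of (p[i] + f[k−i]).
f[1] = 0
f[2] = 0
f[3] = 0
f[4] = 30
f[5] = max(30+0, 33+0) = 33
f[6] = max(30+0, 33+0) = 33
f[7] = max(30+0, 33+0, 29+0) = 33
f[8] = max(30+30, 33+0, 29+0, 26+0) = 60
f[9] = max(30+33, 33+30, 29+0, 26+0) = 63
One optimal cutting: 5 + 4 → $63.

63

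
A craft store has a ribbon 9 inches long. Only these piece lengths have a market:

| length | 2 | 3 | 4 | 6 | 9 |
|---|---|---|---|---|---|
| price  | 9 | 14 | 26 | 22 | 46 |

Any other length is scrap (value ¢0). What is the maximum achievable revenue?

52

Build f[k] bottom-up: f[k] = max over allowed piece i of (p[i] + f[k−i]).
f[1] = 0
f[2] = 9
f[3] = max(9+0, 14+0) = 14
f[4] = max(9+9, 14+0, 26+0) = 26
f[5] = max(9+14, 14+9, 26+0) = 26
f[6] = max(9+26, 14+14, 26+9, 22+0) = 35
f[7] = max(9+26, 14+26, 26+14, 22+0) = 40
f[8] = max(9+35, 14+26, 26+26, 22+9) = 52
f[9] = max(9+40, 14+35, 26+26, 22+14, 46+0) = 52
One optimal cutting: pieces 4 + 4 with 1 inch of scrap → ¢52.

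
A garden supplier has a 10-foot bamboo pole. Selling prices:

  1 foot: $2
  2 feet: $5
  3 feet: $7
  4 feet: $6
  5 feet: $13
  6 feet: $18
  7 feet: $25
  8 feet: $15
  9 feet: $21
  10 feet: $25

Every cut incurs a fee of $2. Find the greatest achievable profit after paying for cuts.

Consider every possible first cut. v[k] is the best of p[i]+v[k−i] over all sellable i≤k, charging 2 whenever i<k.
v[1] = 2
v[2] = 5
v[3] = 7
v[4] = 8  (first piece 2, then v[2]=5)
v[5] = 13
v[6] = 18
v[7] = 25
v[8] = 25  (first piece 1, then v[7]=25)
v[9] = 28  (first piece 2, then v[7]=25)
v[10] = 30  (first piece 3, then v[7]=25)
One optimal plan: pieces 7 + 3 (1 cut) → $32 − $2 = $30.

30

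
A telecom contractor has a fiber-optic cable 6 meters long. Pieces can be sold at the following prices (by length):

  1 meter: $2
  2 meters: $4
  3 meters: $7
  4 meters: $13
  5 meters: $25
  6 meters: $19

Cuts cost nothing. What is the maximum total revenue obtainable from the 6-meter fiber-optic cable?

Consider every possible first cut. best[k] is the best of p[i]+best[k−i] over all sellable i≤k.
best[1] = 2
best[2] = max(2+2, 4+0) = 4
best[3] = max(2+4, 4+2, 7+0) = 7
best[4] = max(2+7, 4+4, 7+2, 13+0) = 13
best[5] = max(2+13, 4+7, 7+4, 13+2, 25+0) = 25
best[6] = max(2+25, 4+13, 7+7, 13+4, 25+2, 19+0) = 27
One optimal cutting: 5 + 1 → $25 + $2 = $27.

27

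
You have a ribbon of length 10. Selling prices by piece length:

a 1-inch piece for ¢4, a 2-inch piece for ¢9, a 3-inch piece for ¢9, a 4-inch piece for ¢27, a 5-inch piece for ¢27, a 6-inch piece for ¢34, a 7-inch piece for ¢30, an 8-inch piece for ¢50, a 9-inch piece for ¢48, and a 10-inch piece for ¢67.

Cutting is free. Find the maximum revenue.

Let R[k] be the best obtainable value from length k. For each k, try every first piece i and keep the best of price[i] + R[k−i].
R[1] = 4
R[2] = max(4+4, 9+0) = 9
R[3] = max(4+9, 9+4, 9+0) = 13
R[4] = max(4+13, 9+9, 9+4, 27+0) = 27
R[5] = max(4+27, 9+13, 9+9, 27+4, 27+0) = 31
R[6] = max(4+31, 9+27, 9+13, 27+9, 27+4, 34+0) = 36
R[7] = max(4+36, 9+31, 9+27, …, 34+4, 30+0) = 40
R[8] = max(4+40, 9+36, 9+31, …, 30+4, 50+0) = 54
R[9] = max(4+54, 9+40, 9+36, …, 50+4, 48+0) = 58
R[10] = max(4+58, 9+54, 9+40, …, 48+4, 67+0) = 67
Best is to sell the whole 10-inch piece uncut for ¢67.

67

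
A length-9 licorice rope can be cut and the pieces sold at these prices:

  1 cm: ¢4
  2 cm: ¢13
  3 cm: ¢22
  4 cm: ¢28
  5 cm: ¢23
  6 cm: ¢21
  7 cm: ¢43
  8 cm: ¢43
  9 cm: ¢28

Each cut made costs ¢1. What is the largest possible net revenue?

Build v[k] bottom-up: v[k] = max over allowed piece i of (p[i] + v[k−i]) − 1 per cut.
v[1] = 4
v[2] = 13
v[3] = 22
v[4] = 28
v[5] = 34  (first piece 2, then v[3]=22)
v[6] = 43  (first piece 3, then v[3]=22)
v[7] = 49  (first piece 3, then v[4]=28)
v[8] = 55  (first piece 2, then v[6]=43)
v[9] = 64  (first piece 3, then v[6]=43)
One optimal plan: pieces 3 + 3 + 3 (2 cuts) → ¢66 − ¢2 = ¢64.

64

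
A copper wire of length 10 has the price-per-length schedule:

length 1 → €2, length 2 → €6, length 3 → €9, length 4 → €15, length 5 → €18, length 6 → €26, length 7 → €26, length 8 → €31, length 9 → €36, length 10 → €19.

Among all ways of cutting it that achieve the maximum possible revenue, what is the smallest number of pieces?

Let r[k] be the best obtainable value from length k. For each k, try every first piece i and keep the best of price[i] + r[k−i].
r[1] = 2
r[2] = max(2+2, 6+0) = 6
r[3] = max(2+6, 6+2, 9+0) = 9
r[4] = max(2+9, 6+6, 9+2, 15+0) = 15
r[5] = max(2+15, 6+9, 9+6, 15+2, 18+0) = 18
r[6] = max(2+18, 6+15, 9+9, 15+6, 18+2, 26+0) = 26
r[7] = max(2+26, 6+18, 9+15, …, 26+2, 26+0) = 28
r[8] = max(2+28, 6+26, 9+18, …, 26+2, 31+0) = 32
r[9] = max(2+32, 6+28, 9+26, …, 31+2, 36+0) = 36
r[10] = max(2+36, 6+32, 9+28, …, 36+2, 19+0) = 41
Maximum revenue is €41.
Now minimize piece count subject to staying optimal: for each k, pieces[k] = 1 + min over i with p[i]+r[k−i]=r[k] of pieces[k−i].
pieces[7] = 2
pieces[8] = 2
pieces[9] = 1
pieces[10] = 2

2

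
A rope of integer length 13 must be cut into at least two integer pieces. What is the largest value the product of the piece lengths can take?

Define P[k] = max over 1≤i<k of i · max(k−i, P[k−i]); the inner max lets the remainder stay uncut if that's better.
P[2] = 1·max(1,0) = 1·1 = 1
P[3] = max(1·2, 2·1) = 2
P[4] = max(1·3, 2·2, 3·1) = 4
P[5] = max(1·4, 2·3, 3·2, 4·1) = 6
P[6] = max(1·6, 2·4, 3·3, 4·2, 5·1) = 9
P[7] = max(1·9, 2·6, 3·4, 4·3, 5·2, 6·1) = 12
P[8] = max(1·12, 2·9, 3·6, …, 6·2, 7·1) = 18
P[9] = max(1·18, 2·12, 3·9, …, 7·2, 8·1) = 27
P[10] = max(1·27, 2·18, 3·12, …, 8·2, 9·1) = 36
P[11] = max(1·36, 2·27, 3·18, …, 9·2, 10·1) = 54
P[12] = max(1·54, 2·36, 3·27, …, 10·2, 11·1) = 81
P[13] = max(1·81, 2·54, 3·36, …, 11·2, 12·1) = 108
One optimal split: 3 + 3 + 3 + 2 + 2; product 3·3·3·2·2 = 108.

108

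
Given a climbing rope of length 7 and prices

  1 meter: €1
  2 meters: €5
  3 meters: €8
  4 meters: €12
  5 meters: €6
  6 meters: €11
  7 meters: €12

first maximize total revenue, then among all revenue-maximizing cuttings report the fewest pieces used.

Consider every possible first cut. r[k] is the best of p[i]+r[k−i] over all sellable i≤k.
r[1] = 1
r[2] = max(1+1, 5+0) = 5
r[3] = max(1+5, 5+1, 8+0) = 8
r[4] = max(1+8, 5+5, 8+1, 12+0) = 12
r[5] = max(1+12, 5+8, 8+5, 12+1, 6+0) = 13
r[6] = max(1+13, 5+12, 8+8, 12+5, 6+1, 11+0) = 17
r[7] = max(1+17, 5+13, 8+12, …, 11+1, 12+0) = 20
Maximum revenue is €20.
Now minimize piece count subject to staying optimal: for each k, pieces[k] = 1 + min over i with p[i]+r[k−i]=r[k] of pieces[k−i].
pieces[4] = 1
pieces[5] = 2
pieces[6] = 2
pieces[7] = 2

2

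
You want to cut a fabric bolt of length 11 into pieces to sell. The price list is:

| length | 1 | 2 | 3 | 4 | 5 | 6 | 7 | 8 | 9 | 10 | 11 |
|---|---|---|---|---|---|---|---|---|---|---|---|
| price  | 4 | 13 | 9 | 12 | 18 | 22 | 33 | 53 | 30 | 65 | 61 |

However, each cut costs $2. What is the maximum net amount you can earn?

67

Consider every possible first cut. v[k] is the best of p[i]+v[k−i] over all sellable i≤k, charging 2 whenever i<k.
v[1] = 4
v[2] = 13
v[3] = 15  (first piece 1, then v[2]=13)
v[4] = 24  (first piece 2, then v[2]=13)
v[5] = 26  (first piece 1, then v[4]=24)
v[6] = 35  (first piece 2, then v[4]=24)
v[7] = 37  (first piece 1, then v[6]=35)
v[8] = 53
v[9] = 55  (first piece 1, then v[8]=53)
v[10] = 65
v[11] = 67  (first piece 1, then v[10]=65)
One optimal plan: pieces 10 + 1 (1 cut) → $69 − $2 = $67.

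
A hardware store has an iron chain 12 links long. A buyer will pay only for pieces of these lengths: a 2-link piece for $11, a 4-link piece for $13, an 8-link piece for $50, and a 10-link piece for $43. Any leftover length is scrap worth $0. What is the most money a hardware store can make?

72

Build best[k] bottom-up: best[k] = max over allowed piece i of (p[i] + best[k−i]).
best[1] = 0
best[2] = 11
best[3] = 11
best[4] = 22  (first piece 2, then best[2]=11)
best[5] = 22
best[6] = 33  (first piece 2, then best[4]=22)
best[7] = 33
best[8] = 50
best[9] = 50
best[10] = 61  (first piece 2, then best[8]=50)
best[11] = 61
best[12] = 72  (first piece 2, then best[10]=61)
One optimal cutting: 8 + 2 + 2 → $72.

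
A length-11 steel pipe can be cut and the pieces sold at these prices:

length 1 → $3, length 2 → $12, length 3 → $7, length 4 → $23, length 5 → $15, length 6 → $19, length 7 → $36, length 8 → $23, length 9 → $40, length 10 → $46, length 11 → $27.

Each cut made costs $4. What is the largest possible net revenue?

Build net[k] bottom-up: net[k] = max over allowed piece i of (p[i] + net[k−i]) − 4 per cut.
net[1] = 3
net[2] = 12
net[3] = 11  (first piece 1, then net[2]=12)
net[4] = 23
net[5] = 22  (first piece 1, then net[4]=23)
net[6] = 31  (first piece 2, then net[4]=23)
net[7] = 36
net[8] = 42  (first piece 4, then net[4]=23)
net[9] = 44  (first piece 2, then net[7]=36)
net[10] = 50  (first piece 2, then net[8]=42)
net[11] = 55  (first piece 4, then net[7]=36)
One optimal plan: pieces 7 + 4 (1 cut) → $59 − $4 = $55.

55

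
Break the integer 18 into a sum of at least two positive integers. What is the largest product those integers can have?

Define f[k] = max over 1≤i<k of i · max(k−i, f[k−i]); the inner max lets the remainder stay uncut if that's better.
f[2] = 1*max(1,0) = 1*1 = 1
f[3] = 1*max(2,1) = 1*2 = 2
f[4] = 2*max(2,1) = 2*2 = 4
f[5] = 2*max(3,2) = 2*3 = 6
f[6] = 3*max(3,2) = 3*3 = 9
f[7] = 2*max(5,6) = 2*6 = 12
f[8] = 2*max(6,9) = 2*9 = 18
f[9] = 3*max(6,9) = 3*9 = 27
f[10] = 2*max(8,18) = 2*18 = 36
f[11] = 2*max(9,27) = 2*27 = 54
f[12] = 3*max(9,27) = 3*27 = 81
f[13] = 2*max(11,54) = 2*54 = 108
f[14] = 2*max(12,81) = 2*81 = 162
f[15] = 3*max(12,81) = 3*81 = 243
f[16] = 2*max(14,162) = 2*162 = 324
f[17] = 2*max(15,243) = 2*243 = 486
f[18] = 3*max(15,243) = 3*243 = 729
One optimal split: 3 + 3 + 3 + 3 + 3 + 3; product 3*3*3*3*3*3 = 729.

729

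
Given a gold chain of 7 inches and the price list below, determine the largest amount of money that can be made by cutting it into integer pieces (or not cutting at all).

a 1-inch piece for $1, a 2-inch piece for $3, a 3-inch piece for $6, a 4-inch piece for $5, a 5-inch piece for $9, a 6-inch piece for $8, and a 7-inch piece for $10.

13

Let R[k] be the best obtainable value from length k. For each k, try every first piece i and keep the best of price[i] + R[k−i].
R[1] = 1
R[2] = max(1+1, 3+0) = 3
R[3] = max(1+3, 3+1, 6+0) = 6
R[4] = max(1+6, 3+3, 6+1, 5+0) = 7
R[5] = max(1+7, 3+6, 6+3, 5+1, 9+0) = 9
R[6] = max(1+9, 3+7, 6+6, 5+3, 9+1, 8+0) = 12
R[7] = max(1+12, 3+9, 6+7, …, 8+1, 10+0) = 13
One optimal cutting: 3 + 3 + 1 → $6 + $6 + $1 = $13.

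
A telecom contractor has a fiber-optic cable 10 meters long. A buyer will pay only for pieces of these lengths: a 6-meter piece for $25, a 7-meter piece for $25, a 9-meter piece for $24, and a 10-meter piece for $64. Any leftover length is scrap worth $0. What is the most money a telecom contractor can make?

Consider every possible first cut. f[k] is the best of p[i]+f[k−i] over all sellable i≤k.
f[1] = 0
f[2] = 0
f[3] = 0
f[4] = 0
f[5] = 0
f[6] = 25
f[7] = max(25+0, 25+0) = 25
f[8] = max(25+0, 25+0) = 25
f[9] = max(25+0, 25+0, 24+0) = 25
f[10] = max(25+0, 25+0, 24+0, 64+0) = 64
One optimal cutting: 10 → $64.

64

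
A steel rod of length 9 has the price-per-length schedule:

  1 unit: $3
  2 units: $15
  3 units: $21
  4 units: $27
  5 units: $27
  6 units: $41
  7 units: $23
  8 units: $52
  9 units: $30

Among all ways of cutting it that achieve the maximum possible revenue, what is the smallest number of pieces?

4

Consider every possible first cut. r[k] is the best of p[i]+r[k−i] over all sellable i≤k.
r[1] = 3
r[2] = max(3+3, 15+0) = 15
r[3] = max(3+15, 15+3, 21+0) = 21
r[4] = max(3+21, 15+15, 21+3, 27+0) = 30
r[5] = max(3+30, 15+21, 21+15, 27+3, 27+0) = 36
r[6] = max(3+36, 15+30, 21+21, 27+15, 27+3, 41+0) = 45
r[7] = max(3+45, 15+36, 21+30, …, 41+3, 23+0) = 51
r[8] = max(3+51, 15+45, 21+36, …, 23+3, 52+0) = 60
r[9] = max(3+60, 15+51, 21+45, …, 52+3, 30+0) = 66
Maximum revenue is $66.
Now minimize piece count subject to staying optimal: for each k, pieces[k] = 1 + min over i with p[i]+r[k−i]=r[k] of pieces[k−i].
pieces[6] = 3
pieces[7] = 3
pieces[8] = 4
pieces[9] = 4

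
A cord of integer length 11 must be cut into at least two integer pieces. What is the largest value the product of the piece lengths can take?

54

Let g[k] be the best product for length k (with at least one cut). For each first piece i, the rest contributes max(k−i, g[k−i]).
Small cases: g[2]=1, g[3]=2, g[4]=4.
g[5] = max(1×4, 2×3, 3×2, 4×1) = 6
g[6] = max(1×6, 2×4, 3×3, 4×2, 5×1) = 9
g[7] = max(1×9, 2×6, 3×4, 4×3, 5×2, 6×1) = 12
g[8] = max(1×12, 2×9, 3×6, …, 6×2, 7×1) = 18
g[9] = max(1×18, 2×12, 3×9, …, 7×2, 8×1) = 27
g[10] = max(1×27, 2×18, 3×12, …, 8×2, 9×1) = 36
g[11] = max(1×36, 2×27, 3×18, …, 9×2, 10×1) = 54
One optimal split: 3 + 3 + 3 + 2; product 3×3×3×2 = 54.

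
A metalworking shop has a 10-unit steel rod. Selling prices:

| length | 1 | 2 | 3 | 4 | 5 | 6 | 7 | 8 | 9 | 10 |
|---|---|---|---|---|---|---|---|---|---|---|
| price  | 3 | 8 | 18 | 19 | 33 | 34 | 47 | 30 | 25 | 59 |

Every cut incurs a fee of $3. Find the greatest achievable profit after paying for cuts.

63

Let r[k] be the best obtainable value from length k. For each k, try every first piece i and keep the best of price[i] + r[k−i] minus the 3 cut fee when i<k.
r[1] = 3
r[2] = max(3+3-3, 8+0) = 8
r[3] = max(3+8-3, 8+3-3, 18+0) = 18
r[4] = max(3+18-3, 8+8-3, 18+3-3, 19+0) = 19
r[5] = max(3+19-3, 8+18-3, 18+8-3, 19+3-3, 33+0) = 33
r[6] = max(3+33-3, 8+19-3, 18+18-3, 19+8-3, 33+3-3, 34+0) = 34
r[7] = max(3+34-3, 8+33-3, 18+19-3, …, 34+3-3, 47+0) = 47
r[8] = max(3+47-3, 8+34-3, 18+33-3, …, 47+3-3, 30+0) = 48
r[9] = max(3+48-3, 8+47-3, 18+34-3, …, 30+3-3, 25+0) = 52
r[10] = max(3+52-3, 8+48-3, 18+47-3, …, 25+3-3, 59+0) = 63
One optimal plan: pieces 5 + 5 (1 cut) → $66 − $3 = $63.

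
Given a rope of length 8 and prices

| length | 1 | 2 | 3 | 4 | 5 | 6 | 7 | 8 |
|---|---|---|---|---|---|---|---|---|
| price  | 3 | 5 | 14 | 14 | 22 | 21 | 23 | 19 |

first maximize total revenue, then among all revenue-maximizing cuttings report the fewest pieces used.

2

Consider every possible first cut. r[k] is the best of p[i]+r[k−i] over all sellable i≤k.
r[1] = 3
r[2] = 6  (first piece 1, then r[1]=3)
r[3] = 14
r[4] = 17  (first piece 1, then r[3]=14)
r[5] = 22
r[6] = 28  (first piece 3, then r[3]=14)
r[7] = 31  (first piece 1, then r[6]=28)
r[8] = 36  (first piece 3, then r[5]=22)
Maximum revenue is $36.
Now minimize piece count subject to staying optimal: for each k, pieces[k] = 1 + min over i with p[i]+r[k−i]=r[k] of pieces[k−i].
pieces[5] = 1
pieces[6] = 2
pieces[7] = 3
pieces[8] = 2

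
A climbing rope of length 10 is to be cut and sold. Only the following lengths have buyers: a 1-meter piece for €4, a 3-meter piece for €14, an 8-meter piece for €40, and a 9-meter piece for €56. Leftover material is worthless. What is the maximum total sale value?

Build f[k] bottom-up: f[k] = max over allowed piece i of (p[i] + f[k−i]).
f[1] = 4
f[2] = 8  (first piece 1, then f[1]=4)
f[3] = 14
f[4] = 18  (first piece 1, then f[3]=14)
f[5] = 22  (first piece 1, then f[4]=18)
f[6] = 28  (first piece 3, then f[3]=14)
f[7] = 32  (first piece 1, then f[6]=28)
f[8] = 40
f[9] = 56
f[10] = 60  (first piece 1, then f[9]=56)
One optimal cutting: 9 + 1 → €60.

60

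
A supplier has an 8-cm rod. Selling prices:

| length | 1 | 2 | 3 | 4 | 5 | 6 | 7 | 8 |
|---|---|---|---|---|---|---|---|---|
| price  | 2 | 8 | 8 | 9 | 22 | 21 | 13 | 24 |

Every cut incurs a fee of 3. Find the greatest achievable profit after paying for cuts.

Let v[k] be the best obtainable value from length k. For each k, try every first piece i and keep the best of price[i] + v[k−i] minus the 3 cut fee when i<k.
v[1] = 2
v[2] = max(2+2-3, 8+0) = 8
v[3] = max(2+8-3, 8+2-3, 8+0) = 8
v[4] = max(2+8-3, 8+8-3, 8+2-3, 9+0) = 13
v[5] = max(2+13-3, 8+8-3, 8+8-3, 9+2-3, 22+0) = 22
v[6] = max(2+22-3, 8+13-3, 8+8-3, 9+8-3, 22+2-3, 21+0) = 21
v[7] = max(2+21-3, 8+22-3, 8+13-3, …, 21+2-3, 13+0) = 27
v[8] = max(2+27-3, 8+21-3, 8+22-3, …, 13+2-3, 24+0) = 27
One optimal plan: pieces 5 + 3 (1 cut) → 30 − 3 = 27.

27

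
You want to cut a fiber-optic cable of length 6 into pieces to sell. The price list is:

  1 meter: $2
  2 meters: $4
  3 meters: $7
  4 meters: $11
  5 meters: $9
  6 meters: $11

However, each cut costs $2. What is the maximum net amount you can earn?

Consider every possible first cut. net[k] is the best of p[i]+net[k−i] over all sellable i≤k, charging 2 whenever i<k.
net[1] = 2
net[2] = max(2+2-2, 4+0) = 4
net[3] = max(2+4-2, 4+2-2, 7+0) = 7
net[4] = max(2+7-2, 4+4-2, 7+2-2, 11+0) = 11
net[5] = max(2+11-2, 4+7-2, 7+4-2, 11+2-2, 9+0) = 11
net[6] = max(2+11-2, 4+11-2, 7+7-2, 11+4-2, 9+2-2, 11+0) = 13
One optimal plan: pieces 4 + 2 (1 cut) → $15 − $2 = $13.

13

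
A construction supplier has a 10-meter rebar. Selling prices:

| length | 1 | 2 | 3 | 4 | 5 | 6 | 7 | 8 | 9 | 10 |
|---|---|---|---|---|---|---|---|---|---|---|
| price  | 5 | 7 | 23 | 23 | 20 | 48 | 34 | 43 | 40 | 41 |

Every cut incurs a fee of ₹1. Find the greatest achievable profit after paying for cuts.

Consider every possible first cut. v[k] is the best of p[i]+v[k−i] over all sellable i≤k, charging 1 whenever i<k.
v[1] = 5
v[2] = max(5+5-1, 7+0) = 9
v[3] = max(5+9-1, 7+5-1, 23+0) = 23
v[4] = max(5+23-1, 7+9-1, 23+5-1, 23+0) = 27
v[5] = max(5+27-1, 7+23-1, 23+9-1, 23+5-1, 20+0) = 31
v[6] = max(5+31-1, 7+27-1, 23+23-1, 23+9-1, 20+5-1, 48+0) = 48
v[7] = max(5+48-1, 7+31-1, 23+27-1, …, 48+5-1, 34+0) = 52
v[8] = max(5+52-1, 7+48-1, 23+31-1, …, 34+5-1, 43+0) = 56
v[9] = max(5+56-1, 7+52-1, 23+48-1, …, 43+5-1, 40+0) = 70
v[10] = max(5+70-1, 7+56-1, 23+52-1, …, 40+5-1, 41+0) = 74
One optimal plan: pieces 6 + 3 + 1 (2 cuts) → ₹76 − ₹2 = ₹74.

74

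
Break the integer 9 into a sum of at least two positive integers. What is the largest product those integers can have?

27

Define P[k] = max over 1≤i<k of i · max(k−i, P[k−i]); the inner max lets the remainder stay uncut if that's better.
P[2] = 1·max(1,0) = 1·1 = 1
P[3] = max(1·2, 2·1) = 2
P[4] = max(1·3, 2·2, 3·1) = 4
P[5] = max(1·4, 2·3, 3·2, 4·1) = 6
P[6] = max(1·6, 2·4, 3·3, 4·2, 5·1) = 9
P[7] = max(1·9, 2·6, 3·4, 4·3, 5·2, 6·1) = 12
P[8] = max(1·12, 2·9, 3·6, …, 6·2, 7·1) = 18
P[9] = max(1·18, 2·12, 3·9, …, 7·2, 8·1) = 27
One optimal split: 3 + 3 + 3; product 3·3·3 = 27.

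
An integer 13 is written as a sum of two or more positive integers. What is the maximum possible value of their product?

Fill P[k] for k=2..13: at each k try every first piece i and multiply by the better of (k−i) uncut or P[k−i].
P[2] = 1*max(1,0) = 1*1 = 1
P[3] = max(1*2, 2*1) = 2
P[4] = max(1*3, 2*2, 3*1) = 4
P[5] = max(1*4, 2*3, 3*2, 4*1) = 6
P[6] = max(1*6, 2*4, 3*3, 4*2, 5*1) = 9
P[7] = max(1*9, 2*6, 3*4, 4*3, 5*2, 6*1) = 12
P[8] = max(1*12, 2*9, 3*6, …, 6*2, 7*1) = 18
P[9] = max(1*18, 2*12, 3*9, …, 7*2, 8*1) = 27
P[10] = max(1*27, 2*18, 3*12, …, 8*2, 9*1) = 36
P[11] = max(1*36, 2*27, 3*18, …, 9*2, 10*1) = 54
P[12] = max(1*54, 2*36, 3*27, …, 10*2, 11*1) = 81
P[13] = max(1*81, 2*54, 3*36, …, 11*2, 12*1) = 108
One optimal split: 3 + 3 + 3 + 2 + 2; product 3*3*3*2*2 = 108.

108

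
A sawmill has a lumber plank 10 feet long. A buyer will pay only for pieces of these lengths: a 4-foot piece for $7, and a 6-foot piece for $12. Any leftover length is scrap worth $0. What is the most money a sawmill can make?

Let r[k] be the best obtainable value from length k. For each k, try every first piece i and keep the best of price[i] + r[k−i].
r[1] = 0
r[2] = 0
r[3] = 0
r[4] = 7
r[5] = 7
r[6] = max(7+0, 12+0) = 12
r[7] = max(7+0, 12+0) = 12
r[8] = max(7+7, 12+0) = 14
r[9] = max(7+7, 12+0) = 14
r[10] = max(7+12, 12+7) = 19
One optimal cutting: 6 + 4 → $19.

19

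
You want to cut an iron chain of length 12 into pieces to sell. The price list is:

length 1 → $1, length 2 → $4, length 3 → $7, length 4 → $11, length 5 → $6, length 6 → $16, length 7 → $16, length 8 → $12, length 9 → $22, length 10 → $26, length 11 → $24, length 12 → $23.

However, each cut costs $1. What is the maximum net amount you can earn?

Consider every possible first cut. v[k] is the best of p[i]+v[k−i] over all sellable i≤k, charging 1 whenever i<k.
v[1] = 1
v[2] = 4
v[3] = 7
v[4] = 11
v[5] = 11  (first piece 1, then v[4]=11)
v[6] = 16
v[7] = 17  (first piece 3, then v[4]=11)
v[8] = 21  (first piece 4, then v[4]=11)
v[9] = 22  (first piece 3, then v[6]=16)
v[10] = 26  (first piece 4, then v[6]=16)
v[11] = 27  (first piece 3, then v[8]=21)
v[12] = 31  (first piece 4, then v[8]=21)
One optimal plan: pieces 4 + 4 + 4 (2 cuts) → $33 − $2 = $31.

31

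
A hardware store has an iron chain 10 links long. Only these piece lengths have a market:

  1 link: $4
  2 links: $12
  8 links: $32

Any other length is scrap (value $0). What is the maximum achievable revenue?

Consider every possible first cut. f[k] is the best of p[i]+f[k−i] over all sellable i≤k.
f[1] = 4
f[2] = max(4+4, 12+0) = 12
f[3] = max(4+12, 12+4) = 16
f[4] = max(4+16, 12+12) = 24
f[5] = max(4+24, 12+16) = 28
f[6] = max(4+28, 12+24) = 36
f[7] = max(4+36, 12+28) = 40
f[8] = max(4+40, 12+36, 32+0) = 48
f[9] = max(4+48, 12+40, 32+4) = 52
f[10] = max(4+52, 12+48, 32+12) = 60
One optimal cutting: 2 + 2 + 2 + 2 + 2 → $60.

60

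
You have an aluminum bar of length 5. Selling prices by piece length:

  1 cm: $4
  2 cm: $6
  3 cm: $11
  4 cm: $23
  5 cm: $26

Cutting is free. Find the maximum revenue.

Build v[k] bottom-up: v[k] = max over allowed piece i of (p[i] + v[k−i]).
v[1] = 4
v[2] = 8  (first piece 1, then v[1]=4)
v[3] = 12  (first piece 1, then v[2]=8)
v[4] = 23
v[5] = 27  (first piece 1, then v[4]=23)
One optimal cutting: 4 + 1 → $23 + $4 = $27.

27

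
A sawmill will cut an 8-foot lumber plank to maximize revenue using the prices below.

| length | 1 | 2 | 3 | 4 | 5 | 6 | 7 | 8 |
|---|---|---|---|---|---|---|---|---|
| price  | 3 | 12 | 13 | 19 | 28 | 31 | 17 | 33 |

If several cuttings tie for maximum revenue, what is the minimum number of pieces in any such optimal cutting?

4

Consider every possible first cut. r[k] is the best of p[i]+r[k−i] over all sellable i≤k.
r[1] = 3
r[2] = 12
r[3] = 15  (first piece 1, then r[2]=12)
r[4] = 24  (first piece 2, then r[2]=12)
r[5] = 28
r[6] = 36  (first piece 2, then r[4]=24)
r[7] = 40  (first piece 2, then r[5]=28)
r[8] = 48  (first piece 2, then r[6]=36)
Maximum revenue is $48.
Now minimize piece count subject to staying optimal: for each k, pieces[k] = 1 + min over i with p[i]+r[k−i]=r[k] of pieces[k−i].
pieces[5] = 1
pieces[6] = 3
pieces[7] = 2
pieces[8] = 4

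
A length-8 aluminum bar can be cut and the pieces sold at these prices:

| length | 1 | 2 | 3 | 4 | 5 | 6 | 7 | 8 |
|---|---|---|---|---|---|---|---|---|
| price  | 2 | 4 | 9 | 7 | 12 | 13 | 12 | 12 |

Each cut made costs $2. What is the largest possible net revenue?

Build net[k] bottom-up: net[k] = max over allowed piece i of (p[i] + net[k−i]) − 2 per cut.
net[1] = 2
net[2] = 4
net[3] = 9
net[4] = 9  (first piece 1, then net[3]=9)
net[5] = 12
net[6] = 16  (first piece 3, then net[3]=9)
net[7] = 16  (first piece 1, then net[6]=16)
net[8] = 19  (first piece 3, then net[5]=12)
One optimal plan: pieces 5 + 3 (1 cut) → $21 − $2 = $19.

19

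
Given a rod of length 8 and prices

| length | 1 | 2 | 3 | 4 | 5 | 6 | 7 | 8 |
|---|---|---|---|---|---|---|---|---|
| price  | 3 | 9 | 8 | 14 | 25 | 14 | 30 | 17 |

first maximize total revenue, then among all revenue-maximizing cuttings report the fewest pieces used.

3

Build r[k] bottom-up: r[k] = max over allowed piece i of (p[i] + r[k−i]).
r[1] = 3
r[2] = 9
r[3] = 12  (first piece 1, then r[2]=9)
r[4] = 18  (first piece 2, then r[2]=9)
r[5] = 25
r[6] = 28  (first piece 1, then r[5]=25)
r[7] = 34  (first piece 2, then r[5]=25)
r[8] = 37  (first piece 1, then r[7]=34)
Maximum revenue is $37.
Now minimize piece count subject to staying optimal: for each k, pieces[k] = 1 + min over i with p[i]+r[k−i]=r[k] of pieces[k−i].
pieces[5] = 1
pieces[6] = 2
pieces[7] = 2
pieces[8] = 3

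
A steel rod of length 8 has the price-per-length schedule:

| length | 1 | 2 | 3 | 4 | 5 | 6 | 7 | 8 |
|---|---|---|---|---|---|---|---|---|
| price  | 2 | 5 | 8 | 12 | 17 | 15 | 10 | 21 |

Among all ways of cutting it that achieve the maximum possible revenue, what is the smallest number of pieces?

Build r[k] bottom-up: r[k] = max over allowed piece i of (p[i] + r[k−i]).
r[1] = 2
r[2] = max(2+2, 5+0) = 5
r[3] = max(2+5, 5+2, 8+0) = 8
r[4] = max(2+8, 5+5, 8+2, 12+0) = 12
r[5] = max(2+12, 5+8, 8+5, 12+2, 17+0) = 17
r[6] = max(2+17, 5+12, 8+8, 12+5, 17+2, 15+0) = 19
r[7] = max(2+19, 5+17, 8+12, …, 15+2, 10+0) = 22
r[8] = max(2+22, 5+19, 8+17, …, 10+2, 21+0) = 25
Maximum revenue is $25.
Now minimize piece count subject to staying optimal: for each k, pieces[k] = 1 + min over i with p[i]+r[k−i]=r[k] of pieces[k−i].
pieces[5] = 1
pieces[6] = 2
pieces[7] = 2
pieces[8] = 2

2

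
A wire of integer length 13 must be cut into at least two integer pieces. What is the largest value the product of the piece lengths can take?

108

Let prod[k] be the best product for length k (with at least one cut). For each first piece i, the rest contributes max(k−i, prod[k−i]).
prod[2] = 1*max(1,0) = 1*1 = 1
prod[3] = 1*max(2,1) = 1*2 = 2
prod[4] = 2*max(2,1) = 2*2 = 4
prod[5] = 2*max(3,2) = 2*3 = 6
prod[6] = 3*max(3,2) = 3*3 = 9
prod[7] = 2*max(5,6) = 2*6 = 12
prod[8] = 2*max(6,9) = 2*9 = 18
prod[9] = 3*max(6,9) = 3*9 = 27
prod[10] = 2*max(8,18) = 2*18 = 36
prod[11] = 2*max(9,27) = 2*27 = 54
prod[12] = 3*max(9,27) = 3*27 = 81
prod[13] = 2*max(11,54) = 2*54 = 108
One optimal split: 3 + 3 + 3 + 2 + 2; product 3*3*3*2*2 = 108.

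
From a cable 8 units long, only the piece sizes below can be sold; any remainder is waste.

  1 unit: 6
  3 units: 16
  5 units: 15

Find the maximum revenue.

48

Build r[k] bottom-up: r[k] = max over allowed piece i of (p[i] + r[k−i]).
r[1] = 6
r[2] = 12  (first piece 1, then r[1]=6)
r[3] = 18  (first piece 1, then r[2]=12)
r[4] = 24  (first piece 1, then r[3]=18)
r[5] = 30  (first piece 1, then r[4]=24)
r[6] = 36  (first piece 1, then r[5]=30)
r[7] = 42  (first piece 1, then r[6]=36)
r[8] = 48  (first piece 1, then r[7]=42)
One optimal cutting: 1 + 1 + 1 + 1 + 1 + 1 + 1 + 1 → 48.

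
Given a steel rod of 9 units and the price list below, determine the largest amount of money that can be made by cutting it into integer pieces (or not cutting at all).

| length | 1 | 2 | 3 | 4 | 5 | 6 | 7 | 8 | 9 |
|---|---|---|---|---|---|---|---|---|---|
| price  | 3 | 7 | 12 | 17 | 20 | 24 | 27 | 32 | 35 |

Let R[k] be the best obtainable value from length k. For each k, try every first piece i and keep the best of price[i] + R[k−i].
R[1] = 3
R[2] = 7
R[3] = 12
R[4] = 17
R[5] = 20  (first piece 1, then R[4]=17)
R[6] = 24  (first piece 2, then R[4]=17)
R[7] = 29  (first piece 3, then R[4]=17)
R[8] = 34  (first piece 4, then R[4]=17)
R[9] = 37  (first piece 1, then R[8]=34)
One optimal cutting: 4 + 4 + 1 → $17 + $17 + $3 = $37.

37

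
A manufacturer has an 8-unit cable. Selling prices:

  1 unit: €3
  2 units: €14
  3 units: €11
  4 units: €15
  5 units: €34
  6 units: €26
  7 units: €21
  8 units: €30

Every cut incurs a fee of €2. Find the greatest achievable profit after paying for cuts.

Let r[k] be the best obtainable value from length k. For each k, try every first piece i and keep the best of price[i] + r[k−i] minus the 2 cut fee when i<k.
r[1] = 3
r[2] = max(3+3-2, 14+0) = 14
r[3] = max(3+14-2, 14+3-2, 11+0) = 15
r[4] = max(3+15-2, 14+14-2, 11+3-2, 15+0) = 26
r[5] = max(3+26-2, 14+15-2, 11+14-2, 15+3-2, 34+0) = 34
r[6] = max(3+34-2, 14+26-2, 11+15-2, 15+14-2, 34+3-2, 26+0) = 38
r[7] = max(3+38-2, 14+34-2, 11+26-2, …, 26+3-2, 21+0) = 46
r[8] = max(3+46-2, 14+38-2, 11+34-2, …, 21+3-2, 30+0) = 50
One optimal plan: pieces 2 + 2 + 2 + 2 (3 cuts) → €56 − €6 = €50.

50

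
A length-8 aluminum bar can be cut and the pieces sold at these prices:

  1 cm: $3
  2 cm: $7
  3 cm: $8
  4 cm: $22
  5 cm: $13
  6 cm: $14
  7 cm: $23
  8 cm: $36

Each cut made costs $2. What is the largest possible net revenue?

42

Build r[k] bottom-up: r[k] = max over allowed piece i of (p[i] + r[k−i]) − 2 per cut.
r[1] = 3
r[2] = 7
r[3] = 8  (first piece 1, then r[2]=7)
r[4] = 22
r[5] = 23  (first piece 1, then r[4]=22)
r[6] = 27  (first piece 2, then r[4]=22)
r[7] = 28  (first piece 1, then r[6]=27)
r[8] = 42  (first piece 4, then r[4]=22)
One optimal plan: pieces 4 + 4 (1 cut) → $44 − $2 = $42.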